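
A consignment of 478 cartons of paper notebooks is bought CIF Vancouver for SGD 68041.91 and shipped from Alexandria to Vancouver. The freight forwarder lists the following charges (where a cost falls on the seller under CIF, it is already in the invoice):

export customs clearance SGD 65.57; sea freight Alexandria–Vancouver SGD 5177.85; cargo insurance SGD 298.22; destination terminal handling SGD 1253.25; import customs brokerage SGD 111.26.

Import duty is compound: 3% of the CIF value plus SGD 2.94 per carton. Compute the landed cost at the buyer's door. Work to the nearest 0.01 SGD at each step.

CIF: the seller pays costs through ocean freight and marine insurance to the destination port.
Already in the invoice (seller's account under CIF): export clearance, freight, insurance — exclude.
The CIF price already equals the CIF value: 68041.91
Ad valorem component: 68041.91 × 3% = 2041.26
Specific component: 478 × 2.94 = 1405.32
Import duty = 2041.26 + 1405.32 = 3446.58
Buyer bears: destination terminal 1253.25 + brokerage 111.26 + duty 3446.58 = 4811.09
Landed cost = invoice 68041.91 + 4811.09 = 72853.00

Total landed cost: SGD 72853.00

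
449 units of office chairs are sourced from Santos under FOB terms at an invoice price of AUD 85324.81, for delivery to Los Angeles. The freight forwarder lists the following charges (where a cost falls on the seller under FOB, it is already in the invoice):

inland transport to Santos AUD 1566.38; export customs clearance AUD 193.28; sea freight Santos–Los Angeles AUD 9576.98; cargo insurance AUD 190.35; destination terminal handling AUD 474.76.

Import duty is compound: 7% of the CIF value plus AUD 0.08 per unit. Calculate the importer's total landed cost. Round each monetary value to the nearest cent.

Total landed cost: AUD 102259.27

FOB: the seller bears costs until goods are on board at the origin port; the buyer bears freight, insurance and all costs thereafter.
Already in the invoice (seller's account under FOB): inland to port, export clearance — exclude.
CIF value = FOB price + freight + insurance = 85324.81 + 9576.98 + 190.35 = 95092.14
Ad valorem component: 95092.14 × 7% = 6656.45
Specific component: 449 × 0.08 = 35.92
Import duty = 6656.45 + 35.92 = 6692.37
Buyer bears: freight 9576.98 + insurance 190.35 + destination terminal 474.76 + duty 6692.37 = 16934.46
Landed cost = invoice 85324.81 + 16934.46 = 102259.27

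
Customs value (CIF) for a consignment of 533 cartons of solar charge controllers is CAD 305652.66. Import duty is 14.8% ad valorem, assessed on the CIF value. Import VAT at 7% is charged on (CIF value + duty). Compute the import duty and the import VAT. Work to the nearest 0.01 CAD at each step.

Import duty = 305652.66 × 14.8% = 45236.59
VAT base = CIF + duty = 305652.66 + 45236.59 = 350889.25
Import VAT = 350889.25 × 7% = 24562.25

Import duty: CAD 45236.59; import VAT: CAD 24562.25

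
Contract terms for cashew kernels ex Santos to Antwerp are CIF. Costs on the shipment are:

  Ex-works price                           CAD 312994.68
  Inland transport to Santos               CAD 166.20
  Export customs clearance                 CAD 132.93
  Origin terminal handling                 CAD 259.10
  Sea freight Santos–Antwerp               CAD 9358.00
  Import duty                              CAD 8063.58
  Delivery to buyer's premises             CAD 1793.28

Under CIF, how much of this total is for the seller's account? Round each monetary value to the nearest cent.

Seller's account: CAD 322910.91

CIF: the seller pays costs through ocean freight and marine insurance to the destination port.
Seller's account: goods 312994.68 + inland to port 166.20 + export clearance 132.93 + origin terminal 259.10 + freight 9358.00 = 322910.91
Buyer's account: duty 8063.58 + delivery 1793.28 = 9856.86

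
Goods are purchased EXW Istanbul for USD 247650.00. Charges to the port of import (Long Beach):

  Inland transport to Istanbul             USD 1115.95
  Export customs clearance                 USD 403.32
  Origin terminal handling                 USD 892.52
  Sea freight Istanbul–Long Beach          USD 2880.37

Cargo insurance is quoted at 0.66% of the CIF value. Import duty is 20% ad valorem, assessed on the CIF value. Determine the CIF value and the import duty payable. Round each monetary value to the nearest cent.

CIF value: USD 254622.67; import duty: USD 50924.53

Let C be the CIF value. C = EXW price + pre-shipment costs + freight + 0.66% × C
C − 0.66% × C = 247650.00 + 1115.95 + 403.32 + 892.52 + 2880.37
0.9934 × C = 252942.16
C = 252942.16 / 0.9934 = 254622.67
Insurance premium = 0.66% × 254622.67 = 1680.51
Import duty = 254622.67 × 20% = 50924.53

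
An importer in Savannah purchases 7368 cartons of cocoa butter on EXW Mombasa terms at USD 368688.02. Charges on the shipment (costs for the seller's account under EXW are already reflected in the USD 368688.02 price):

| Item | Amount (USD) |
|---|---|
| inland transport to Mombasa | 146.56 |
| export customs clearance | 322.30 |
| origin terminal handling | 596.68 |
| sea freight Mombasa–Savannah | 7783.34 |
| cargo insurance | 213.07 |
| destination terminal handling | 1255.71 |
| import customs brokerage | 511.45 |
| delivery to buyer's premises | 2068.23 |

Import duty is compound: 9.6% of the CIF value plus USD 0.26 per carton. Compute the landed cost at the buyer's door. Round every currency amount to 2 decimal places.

Total landed cost: USD 419765.04

EXW: the seller makes goods available at their premises; the buyer bears all onward costs.
CIF value = EXW price + inland to port + export clearance + origin terminal + freight + insurance = 368688.02 + 146.56 + 322.30 + 596.68 + 7783.34 + 213.07 = 377749.97
Ad valorem component: 377749.97 × 9.6% = 36264.00
Specific component: 7368 × 0.26 = 1915.68
Import duty = 36264.00 + 1915.68 = 38179.68
Buyer bears: inland to port 146.56 + export clearance 322.30 + origin terminal 596.68 + freight 7783.34 + insurance 213.07 + destination terminal 1255.71 + brokerage 511.45 + delivery 2068.23 + duty 38179.68 = 51077.02
Landed cost = invoice 368688.02 + 51077.02 = 419765.04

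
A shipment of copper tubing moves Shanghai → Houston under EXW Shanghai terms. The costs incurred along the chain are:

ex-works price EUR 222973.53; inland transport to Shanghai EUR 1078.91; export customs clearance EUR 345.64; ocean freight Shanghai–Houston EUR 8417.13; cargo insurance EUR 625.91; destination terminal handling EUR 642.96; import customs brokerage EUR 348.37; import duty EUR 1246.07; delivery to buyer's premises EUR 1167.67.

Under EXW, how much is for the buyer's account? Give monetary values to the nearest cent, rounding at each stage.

EXW: the seller makes goods available at their premises; the buyer bears all onward costs.
Seller's account: goods 222973.53 = 222973.53
Buyer's account: inland to port 1078.91 + export clearance 345.64 + freight 8417.13 + insurance 625.91 + destination terminal 642.96 + brokerage 348.37 + duty 1246.07 + delivery 1167.67 = 13872.66

Buyer's account: EUR 13872.66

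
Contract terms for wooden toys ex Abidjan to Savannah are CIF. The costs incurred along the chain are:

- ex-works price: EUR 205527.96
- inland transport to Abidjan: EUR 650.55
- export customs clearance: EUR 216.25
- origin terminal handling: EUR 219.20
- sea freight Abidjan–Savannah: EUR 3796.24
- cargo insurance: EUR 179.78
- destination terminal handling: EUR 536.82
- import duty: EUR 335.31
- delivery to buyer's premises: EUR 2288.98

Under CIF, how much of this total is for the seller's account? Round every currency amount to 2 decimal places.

Seller's account: EUR 210589.98

CIF: the seller pays costs through ocean freight and marine insurance to the destination port.
Seller's account: goods 205527.96 + inland to port 650.55 + export clearance 216.25 + origin terminal 219.20 + freight 3796.24 + insurance 179.78 = 210589.98
Buyer's account: destination terminal 536.82 + duty 335.31 + delivery 2288.98 = 3161.11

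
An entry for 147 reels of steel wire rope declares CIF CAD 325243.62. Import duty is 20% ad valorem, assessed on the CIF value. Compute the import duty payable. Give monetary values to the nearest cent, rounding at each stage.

Import duty = 325243.62 × 20% = 65048.72

Import duty: CAD 65048.72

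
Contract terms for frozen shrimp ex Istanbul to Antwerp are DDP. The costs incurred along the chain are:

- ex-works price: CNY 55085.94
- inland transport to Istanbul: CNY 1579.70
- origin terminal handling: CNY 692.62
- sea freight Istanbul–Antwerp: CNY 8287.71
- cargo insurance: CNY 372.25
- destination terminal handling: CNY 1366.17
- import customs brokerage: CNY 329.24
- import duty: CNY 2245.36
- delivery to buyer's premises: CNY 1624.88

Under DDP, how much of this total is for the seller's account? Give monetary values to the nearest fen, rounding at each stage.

Seller's account: CNY 71583.87

DDP: the seller bears all costs including import duty.
Seller's account: goods 55085.94 + inland to port 1579.70 + origin terminal 692.62 + freight 8287.71 + insurance 372.25 + destination terminal 1366.17 + brokerage 329.24 + duty 2245.36 + delivery 1624.88 = 71583.87
Buyer's account: 0.00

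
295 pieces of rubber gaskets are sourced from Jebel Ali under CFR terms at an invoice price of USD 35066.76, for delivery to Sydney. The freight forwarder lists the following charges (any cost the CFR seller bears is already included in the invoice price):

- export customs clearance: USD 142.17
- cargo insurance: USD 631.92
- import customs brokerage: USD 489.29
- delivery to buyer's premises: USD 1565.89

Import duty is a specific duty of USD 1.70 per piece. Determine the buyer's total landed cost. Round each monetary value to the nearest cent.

Total landed cost: USD 38255.36

CFR: the seller pays costs through ocean freight to the destination port, but not insurance.
Already in the invoice (seller's account under CFR): export clearance — exclude.
CIF value = CFR price + insurance = 35066.76 + 631.92 = 35698.68
Import duty = 295 × 1.70 = 501.50
Buyer bears: insurance 631.92 + brokerage 489.29 + delivery 1565.89 + duty 501.50 = 3188.60
Landed cost = invoice 35066.76 + 3188.60 = 38255.36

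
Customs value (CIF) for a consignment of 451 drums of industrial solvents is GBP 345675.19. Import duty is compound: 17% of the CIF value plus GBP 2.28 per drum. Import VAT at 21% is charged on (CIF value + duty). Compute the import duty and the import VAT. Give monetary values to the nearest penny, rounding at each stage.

Import duty: GBP 59793.06; import VAT: GBP 85148.33

Ad valorem component: 345675.19 × 17% = 58764.78
Specific component: 451 × 2.28 = 1028.28
Import duty = 58764.78 + 1028.28 = 59793.06
VAT base = CIF + duty = 345675.19 + 59793.06 = 405468.25
Import VAT = 405468.25 × 21% = 85148.33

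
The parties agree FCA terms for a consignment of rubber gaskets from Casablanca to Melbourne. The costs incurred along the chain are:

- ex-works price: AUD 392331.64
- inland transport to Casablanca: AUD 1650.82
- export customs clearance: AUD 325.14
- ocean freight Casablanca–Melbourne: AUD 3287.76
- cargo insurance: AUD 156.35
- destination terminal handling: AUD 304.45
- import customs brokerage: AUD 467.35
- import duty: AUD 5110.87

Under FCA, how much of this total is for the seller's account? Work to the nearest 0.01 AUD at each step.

FCA: the seller delivers export-cleared goods to the carrier; the buyer bears costs from that point.
Seller's account: goods 392331.64 + inland to port 1650.82 + export clearance 325.14 = 394307.60
Buyer's account: freight 3287.76 + insurance 156.35 + destination terminal 304.45 + brokerage 467.35 + duty 5110.87 = 9326.78

Seller's account: AUD 394307.60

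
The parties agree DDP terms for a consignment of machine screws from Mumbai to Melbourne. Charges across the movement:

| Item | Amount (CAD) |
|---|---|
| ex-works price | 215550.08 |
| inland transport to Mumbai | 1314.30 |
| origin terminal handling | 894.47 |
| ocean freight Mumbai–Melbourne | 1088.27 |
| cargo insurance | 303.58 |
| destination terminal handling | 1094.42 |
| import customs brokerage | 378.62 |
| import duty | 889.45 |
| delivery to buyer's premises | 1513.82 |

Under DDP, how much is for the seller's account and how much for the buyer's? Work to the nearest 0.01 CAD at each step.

Seller: CAD 223027.01; buyer: CAD 0.00

DDP: the seller bears all costs including import duty.
Seller's account: goods 215550.08 + inland to port 1314.30 + origin terminal 894.47 + freight 1088.27 + insurance 303.58 + destination terminal 1094.42 + brokerage 378.62 + duty 889.45 + delivery 1513.82 = 223027.01
Buyer's account: 0.00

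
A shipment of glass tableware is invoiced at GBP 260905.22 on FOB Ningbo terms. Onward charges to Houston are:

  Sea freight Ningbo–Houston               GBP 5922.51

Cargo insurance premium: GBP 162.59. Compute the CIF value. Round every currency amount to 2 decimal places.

CIF = FOB price + freight + insurance
CIF = 260905.22 + 5922.51 + 162.59 = 266990.32

CIF value: GBP 266990.32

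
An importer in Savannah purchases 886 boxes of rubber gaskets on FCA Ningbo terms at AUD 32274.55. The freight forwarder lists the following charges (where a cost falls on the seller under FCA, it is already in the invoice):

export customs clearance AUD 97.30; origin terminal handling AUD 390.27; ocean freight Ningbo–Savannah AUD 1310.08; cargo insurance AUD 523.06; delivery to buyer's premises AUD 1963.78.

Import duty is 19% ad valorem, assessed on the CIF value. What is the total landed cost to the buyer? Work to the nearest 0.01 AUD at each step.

FCA: the seller delivers export-cleared goods to the carrier; the buyer bears costs from that point.
Already in the invoice (seller's account under FCA): export clearance — exclude.
CIF value = FCA price + origin terminal + freight + insurance = 32274.55 + 390.27 + 1310.08 + 523.06 = 34497.96
Import duty = 34497.96 × 19% = 6554.61
Buyer bears: origin terminal 390.27 + freight 1310.08 + insurance 523.06 + delivery 1963.78 + duty 6554.61 = 10741.80
Landed cost = invoice 32274.55 + 10741.80 = 43016.35

Total landed cost: AUD 43016.35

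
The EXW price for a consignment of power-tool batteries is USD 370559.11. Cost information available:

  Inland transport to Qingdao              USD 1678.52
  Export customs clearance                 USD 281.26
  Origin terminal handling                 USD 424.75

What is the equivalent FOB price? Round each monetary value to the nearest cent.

From EXW to FOB, the seller additionally bears: inland to port, export clearance, origin terminal.
FOB price = 370559.11 + 1678.52 + 281.26 + 424.75 = 372943.64

FOB price: USD 372943.64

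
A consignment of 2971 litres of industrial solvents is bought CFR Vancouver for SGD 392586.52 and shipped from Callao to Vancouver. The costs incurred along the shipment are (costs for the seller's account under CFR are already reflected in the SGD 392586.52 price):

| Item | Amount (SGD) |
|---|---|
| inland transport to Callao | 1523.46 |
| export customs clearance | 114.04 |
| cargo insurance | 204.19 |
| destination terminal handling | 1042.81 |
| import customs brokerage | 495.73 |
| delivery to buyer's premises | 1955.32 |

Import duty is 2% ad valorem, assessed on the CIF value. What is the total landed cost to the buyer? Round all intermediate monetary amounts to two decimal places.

Total landed cost: SGD 404140.38

CFR: the seller pays costs through ocean freight to the destination port, but not insurance.
Already in the invoice (seller's account under CFR): inland to port, export clearance — exclude.
CIF value = CFR price + insurance = 392586.52 + 204.19 = 392790.71
Import duty = 392790.71 × 2% = 7855.81
Buyer bears: insurance 204.19 + destination terminal 1042.81 + brokerage 495.73 + delivery 1955.32 + duty 7855.81 = 11553.86
Landed cost = invoice 392586.52 + 11553.86 = 404140.38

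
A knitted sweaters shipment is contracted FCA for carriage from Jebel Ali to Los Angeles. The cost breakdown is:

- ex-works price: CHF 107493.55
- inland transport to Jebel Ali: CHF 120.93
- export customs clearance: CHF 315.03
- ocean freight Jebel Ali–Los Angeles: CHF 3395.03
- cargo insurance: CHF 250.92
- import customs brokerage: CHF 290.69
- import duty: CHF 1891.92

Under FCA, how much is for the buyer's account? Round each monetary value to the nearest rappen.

Buyer's account: CHF 5828.56

FCA: the seller delivers export-cleared goods to the carrier; the buyer bears costs from that point.
Seller's account: goods 107493.55 + inland to port 120.93 + export clearance 315.03 = 107929.51
Buyer's account: freight 3395.03 + insurance 250.92 + brokerage 290.69 + duty 1891.92 = 5828.56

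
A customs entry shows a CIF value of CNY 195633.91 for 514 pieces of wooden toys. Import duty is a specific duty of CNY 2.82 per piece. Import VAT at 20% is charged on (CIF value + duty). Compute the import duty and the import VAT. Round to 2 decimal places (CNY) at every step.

Import duty: CNY 1449.48; import VAT: CNY 39416.68

Import duty = 514 × 2.82 = 1449.48
VAT base = CIF + duty = 195633.91 + 1449.48 = 197083.39
Import VAT = 197083.39 × 20% = 39416.68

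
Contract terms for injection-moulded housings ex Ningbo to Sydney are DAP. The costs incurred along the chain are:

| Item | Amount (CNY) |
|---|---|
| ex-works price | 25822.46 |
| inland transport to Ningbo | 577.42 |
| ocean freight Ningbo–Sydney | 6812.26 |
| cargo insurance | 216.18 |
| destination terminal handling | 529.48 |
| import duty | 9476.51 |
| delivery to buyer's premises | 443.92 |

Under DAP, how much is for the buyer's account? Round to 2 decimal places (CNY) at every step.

DAP: the seller bears all costs to the named destination except import duty and clearance.
Seller's account: goods 25822.46 + inland to port 577.42 + freight 6812.26 + insurance 216.18 + destination terminal 529.48 + delivery 443.92 = 34401.72
Buyer's account: duty 9476.51 = 9476.51

Buyer's account: CNY 9476.51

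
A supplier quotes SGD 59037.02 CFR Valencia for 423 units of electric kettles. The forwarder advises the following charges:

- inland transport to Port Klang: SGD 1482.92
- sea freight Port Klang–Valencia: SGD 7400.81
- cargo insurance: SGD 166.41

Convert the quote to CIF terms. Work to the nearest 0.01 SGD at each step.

CIF price: SGD 59203.43

Not relevant to the conversion: freight, inland to port — on the seller under both CFR and CIF; already in the CFR price and stays in the CIF price.
From CFR to CIF, the seller additionally bears: insurance.
CIF price = 59037.02 + 166.41 = 59203.43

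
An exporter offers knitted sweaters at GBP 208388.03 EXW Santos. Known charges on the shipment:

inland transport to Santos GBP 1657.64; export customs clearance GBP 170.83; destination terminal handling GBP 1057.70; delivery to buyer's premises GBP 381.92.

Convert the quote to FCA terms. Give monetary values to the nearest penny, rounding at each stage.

Not relevant to the conversion: delivery, destination terminal — on the buyer under both terms; not part of either seller's price.
From EXW to FCA, the seller additionally bears: inland to port, export clearance.
FCA price = 208388.03 + 1657.64 + 170.83 = 210216.50

FCA price: GBP 210216.50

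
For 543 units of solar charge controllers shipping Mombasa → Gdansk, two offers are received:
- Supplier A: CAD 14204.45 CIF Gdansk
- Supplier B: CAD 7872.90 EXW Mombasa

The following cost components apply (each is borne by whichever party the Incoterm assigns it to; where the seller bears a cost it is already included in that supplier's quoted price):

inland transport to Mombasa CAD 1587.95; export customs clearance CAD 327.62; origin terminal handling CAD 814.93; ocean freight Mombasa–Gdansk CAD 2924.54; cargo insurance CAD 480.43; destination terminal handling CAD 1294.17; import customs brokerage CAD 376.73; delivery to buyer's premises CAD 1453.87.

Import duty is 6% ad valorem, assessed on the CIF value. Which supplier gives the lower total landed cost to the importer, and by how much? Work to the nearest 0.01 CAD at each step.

Supplier B is cheaper by CAD 207.85

Supplier A (CIF):
The CIF price already equals the CIF value: 14204.45
Import duty = 14204.45 × 6% = 852.27
Buyer bears (A): 1294.17 + 376.73 + 1453.87 = 3124.77
Landed cost (A) = invoice 14204.45 + 3124.77 + duty 852.27 = 18181.49
Supplier B (EXW):
CIF value = EXW price + inland to port + export clearance + origin terminal + freight + insurance = 7872.90 + 1587.95 + 327.62 + 814.93 + 2924.54 + 480.43 = 14008.37
Import duty = 14008.37 × 6% = 840.50
Buyer bears (B): 1587.95 + 327.62 + 814.93 + 2924.54 + 480.43 + 1294.17 + 376.73 + 1453.87 = 9260.24
Landed cost (B) = invoice 7872.90 + 9260.24 + duty 840.50 = 17973.64
Difference = |18181.49 − 17973.64| = 207.85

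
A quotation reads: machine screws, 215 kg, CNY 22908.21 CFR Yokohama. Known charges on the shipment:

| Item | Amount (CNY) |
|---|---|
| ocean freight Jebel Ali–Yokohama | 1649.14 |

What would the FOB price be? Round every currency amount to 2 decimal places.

From CFR to FOB, the seller no longer bears: freight.
FOB price = 22908.21 − 1649.14 = 21259.07

FOB price: CNY 21259.07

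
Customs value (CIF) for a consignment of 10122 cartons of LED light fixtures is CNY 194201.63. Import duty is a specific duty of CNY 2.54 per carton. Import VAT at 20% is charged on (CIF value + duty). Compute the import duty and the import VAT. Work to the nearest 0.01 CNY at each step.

Import duty = 10122 × 2.54 = 25709.88
VAT base = CIF + duty = 194201.63 + 25709.88 = 219911.51
Import VAT = 219911.51 × 20% = 43982.30

Import duty: CNY 25709.88; import VAT: CNY 43982.30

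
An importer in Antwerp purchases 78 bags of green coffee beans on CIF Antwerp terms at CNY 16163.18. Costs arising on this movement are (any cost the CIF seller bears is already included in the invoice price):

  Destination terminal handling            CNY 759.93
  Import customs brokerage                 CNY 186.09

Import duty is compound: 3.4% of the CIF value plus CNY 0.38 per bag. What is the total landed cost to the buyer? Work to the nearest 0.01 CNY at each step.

Total landed cost: CNY 17688.39

CIF: the seller pays costs through ocean freight and marine insurance to the destination port.
The CIF price already equals the CIF value: 16163.18
Ad valorem component: 16163.18 × 3.4% = 549.55
Specific component: 78 × 0.38 = 29.64
Import duty = 549.55 + 29.64 = 579.19
Buyer bears: destination terminal 759.93 + brokerage 186.09 + duty 579.19 = 1525.21
Landed cost = invoice 16163.18 + 1525.21 = 17688.39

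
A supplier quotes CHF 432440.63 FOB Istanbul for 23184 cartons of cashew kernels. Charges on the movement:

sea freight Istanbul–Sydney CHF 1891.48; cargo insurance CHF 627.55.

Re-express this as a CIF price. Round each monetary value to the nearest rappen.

CIF price: CHF 434959.66

From FOB to CIF, the seller additionally bears: freight, insurance.
CIF price = 432440.63 + 1891.48 + 627.55 = 434959.66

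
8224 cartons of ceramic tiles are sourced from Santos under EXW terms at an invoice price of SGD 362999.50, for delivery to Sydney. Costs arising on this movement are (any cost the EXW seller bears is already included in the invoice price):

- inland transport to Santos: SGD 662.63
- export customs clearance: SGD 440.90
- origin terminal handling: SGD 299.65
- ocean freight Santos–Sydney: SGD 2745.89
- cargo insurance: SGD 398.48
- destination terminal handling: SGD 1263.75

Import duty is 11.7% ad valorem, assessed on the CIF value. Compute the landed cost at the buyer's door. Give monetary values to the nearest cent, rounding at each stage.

Total landed cost: SGD 411813.80

EXW: the seller makes goods available at their premises; the buyer bears all onward costs.
CIF value = EXW price + inland to port + export clearance + origin terminal + freight + insurance = 362999.50 + 662.63 + 440.90 + 299.65 + 2745.89 + 398.48 = 367547.05
Import duty = 367547.05 × 11.7% = 43003.00
Buyer bears: inland to port 662.63 + export clearance 440.90 + origin terminal 299.65 + freight 2745.89 + insurance 398.48 + destination terminal 1263.75 + duty 43003.00 = 48814.30
Landed cost = invoice 362999.50 + 48814.30 = 411813.80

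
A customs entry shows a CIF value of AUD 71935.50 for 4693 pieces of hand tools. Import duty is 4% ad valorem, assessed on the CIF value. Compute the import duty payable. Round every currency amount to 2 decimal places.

Import duty = 71935.50 × 4% = 2877.42

Import duty: AUD 2877.42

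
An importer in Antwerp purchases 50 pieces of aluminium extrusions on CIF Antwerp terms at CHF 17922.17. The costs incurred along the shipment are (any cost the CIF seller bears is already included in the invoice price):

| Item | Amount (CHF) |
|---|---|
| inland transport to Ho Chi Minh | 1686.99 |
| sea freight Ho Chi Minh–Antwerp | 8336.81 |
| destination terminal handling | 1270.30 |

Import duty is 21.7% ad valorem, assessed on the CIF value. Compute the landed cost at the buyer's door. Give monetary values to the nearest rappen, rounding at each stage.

CIF: the seller pays costs through ocean freight and marine insurance to the destination port.
Already in the invoice (seller's account under CIF): inland to port, freight — exclude.
The CIF price already equals the CIF value: 17922.17
Import duty = 17922.17 × 21.7% = 3889.11
Buyer bears: destination terminal 1270.30 + duty 3889.11 = 5159.41
Landed cost = invoice 17922.17 + 5159.41 = 23081.58

Total landed cost: CHF 23081.58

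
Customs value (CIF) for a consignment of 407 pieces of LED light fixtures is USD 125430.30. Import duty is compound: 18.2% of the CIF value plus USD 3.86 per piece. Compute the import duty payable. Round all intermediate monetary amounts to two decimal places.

Ad valorem component: 125430.30 × 18.2% = 22828.31
Specific component: 407 × 3.86 = 1571.02
Import duty = 22828.31 + 1571.02 = 24399.33

Import duty: USD 24399.33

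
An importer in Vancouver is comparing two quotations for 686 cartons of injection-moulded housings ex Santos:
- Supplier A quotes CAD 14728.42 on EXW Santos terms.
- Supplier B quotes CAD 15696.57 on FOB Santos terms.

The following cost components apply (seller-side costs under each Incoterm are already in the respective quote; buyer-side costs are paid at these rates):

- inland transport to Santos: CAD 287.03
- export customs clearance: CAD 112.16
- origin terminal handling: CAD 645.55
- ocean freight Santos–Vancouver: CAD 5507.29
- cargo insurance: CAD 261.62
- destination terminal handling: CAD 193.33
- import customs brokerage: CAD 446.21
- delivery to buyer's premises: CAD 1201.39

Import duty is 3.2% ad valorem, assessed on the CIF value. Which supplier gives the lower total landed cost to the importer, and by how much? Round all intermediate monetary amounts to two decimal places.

Supplier A (EXW):
CIF value = EXW price + inland to port + export clearance + origin terminal + freight + insurance = 14728.42 + 287.03 + 112.16 + 645.55 + 5507.29 + 261.62 = 21542.07
Import duty = 21542.07 × 3.2% = 689.35
Buyer bears (A): 287.03 + 112.16 + 645.55 + 5507.29 + 261.62 + 193.33 + 446.21 + 1201.39 = 8654.58
Landed cost (A) = invoice 14728.42 + 8654.58 + duty 689.35 = 24072.35
Supplier B (FOB):
CIF value = FOB price + freight + insurance = 15696.57 + 5507.29 + 261.62 = 21465.48
Import duty = 21465.48 × 3.2% = 686.90
Buyer bears (B): 5507.29 + 261.62 + 193.33 + 446.21 + 1201.39 = 7609.84
Landed cost (B) = invoice 15696.57 + 7609.84 + duty 686.90 = 23993.31
Difference = |24072.35 − 23993.31| = 79.04

Supplier B is cheaper by CAD 79.04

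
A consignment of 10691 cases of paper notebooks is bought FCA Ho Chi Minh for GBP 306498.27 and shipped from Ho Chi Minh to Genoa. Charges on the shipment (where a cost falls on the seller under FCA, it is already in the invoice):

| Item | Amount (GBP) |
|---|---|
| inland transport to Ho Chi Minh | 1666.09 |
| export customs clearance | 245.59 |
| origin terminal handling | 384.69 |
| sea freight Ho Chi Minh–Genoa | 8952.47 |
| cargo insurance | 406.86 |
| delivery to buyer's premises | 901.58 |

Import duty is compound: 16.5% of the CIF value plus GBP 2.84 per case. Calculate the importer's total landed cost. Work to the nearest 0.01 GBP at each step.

FCA: the seller delivers export-cleared goods to the carrier; the buyer bears costs from that point.
Already in the invoice (seller's account under FCA): inland to port, export clearance — exclude.
CIF value = FCA price + origin terminal + freight + insurance = 306498.27 + 384.69 + 8952.47 + 406.86 = 316242.29
Ad valorem component: 316242.29 × 16.5% = 52179.98
Specific component: 10691 × 2.84 = 30362.44
Import duty = 52179.98 + 30362.44 = 82542.42
Buyer bears: origin terminal 384.69 + freight 8952.47 + insurance 406.86 + delivery 901.58 + duty 82542.42 = 93188.02
Landed cost = invoice 306498.27 + 93188.02 = 399686.29

Total landed cost: GBP 399686.29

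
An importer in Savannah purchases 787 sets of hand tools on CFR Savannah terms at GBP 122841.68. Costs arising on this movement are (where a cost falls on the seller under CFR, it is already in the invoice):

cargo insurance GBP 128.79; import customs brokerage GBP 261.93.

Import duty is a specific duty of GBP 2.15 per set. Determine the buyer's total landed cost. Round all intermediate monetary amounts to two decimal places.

CFR: the seller pays costs through ocean freight to the destination port, but not insurance.
CIF value = CFR price + insurance = 122841.68 + 128.79 = 122970.47
Import duty = 787 × 2.15 = 1692.05
Buyer bears: insurance 128.79 + brokerage 261.93 + duty 1692.05 = 2082.77
Landed cost = invoice 122841.68 + 2082.77 = 124924.45

Total landed cost: GBP 124924.45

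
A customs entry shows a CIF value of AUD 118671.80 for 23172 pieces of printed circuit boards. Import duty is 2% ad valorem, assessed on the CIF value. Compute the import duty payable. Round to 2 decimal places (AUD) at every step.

Import duty: AUD 2373.44

Import duty = 118671.80 × 2% = 2373.44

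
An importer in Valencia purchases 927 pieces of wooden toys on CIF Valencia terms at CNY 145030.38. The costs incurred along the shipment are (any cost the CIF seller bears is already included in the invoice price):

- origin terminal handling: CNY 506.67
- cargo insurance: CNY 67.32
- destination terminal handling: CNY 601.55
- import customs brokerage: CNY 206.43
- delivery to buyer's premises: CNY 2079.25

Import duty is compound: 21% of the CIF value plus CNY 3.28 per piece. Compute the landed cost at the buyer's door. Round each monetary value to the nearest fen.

CIF: the seller pays costs through ocean freight and marine insurance to the destination port.
Already in the invoice (seller's account under CIF): origin terminal, insurance — exclude.
The CIF price already equals the CIF value: 145030.38
Ad valorem component: 145030.38 × 21% = 30456.38
Specific component: 927 × 3.28 = 3040.56
Import duty = 30456.38 + 3040.56 = 33496.94
Buyer bears: destination terminal 601.55 + brokerage 206.43 + delivery 2079.25 + duty 33496.94 = 36384.17
Landed cost = invoice 145030.38 + 36384.17 = 181414.55

Total landed cost: CNY 181414.55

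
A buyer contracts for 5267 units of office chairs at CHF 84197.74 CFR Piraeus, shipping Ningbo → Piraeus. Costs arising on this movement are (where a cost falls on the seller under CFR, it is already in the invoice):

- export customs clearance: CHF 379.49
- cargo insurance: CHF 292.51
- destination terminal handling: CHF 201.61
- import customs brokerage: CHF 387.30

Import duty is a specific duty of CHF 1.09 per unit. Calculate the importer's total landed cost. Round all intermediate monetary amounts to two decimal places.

Total landed cost: CHF 90820.19

CFR: the seller pays costs through ocean freight to the destination port, but not insurance.
Already in the invoice (seller's account under CFR): export clearance — exclude.
CIF value = CFR price + insurance = 84197.74 + 292.51 = 84490.25
Import duty = 5267 × 1.09 = 5741.03
Buyer bears: insurance 292.51 + destination terminal 201.61 + brokerage 387.30 + duty 5741.03 = 6622.45
Landed cost = invoice 84197.74 + 6622.45 = 90820.19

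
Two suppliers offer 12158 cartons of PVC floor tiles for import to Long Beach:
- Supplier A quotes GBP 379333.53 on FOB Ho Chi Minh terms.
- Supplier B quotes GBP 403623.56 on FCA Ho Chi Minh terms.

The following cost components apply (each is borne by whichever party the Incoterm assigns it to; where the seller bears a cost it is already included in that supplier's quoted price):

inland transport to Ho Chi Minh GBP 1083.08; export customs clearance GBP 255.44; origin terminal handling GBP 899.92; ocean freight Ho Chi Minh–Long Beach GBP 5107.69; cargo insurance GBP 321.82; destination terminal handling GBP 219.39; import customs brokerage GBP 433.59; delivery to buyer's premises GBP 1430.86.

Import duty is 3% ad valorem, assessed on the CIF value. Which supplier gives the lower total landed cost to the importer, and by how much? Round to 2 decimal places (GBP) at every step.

Supplier A is cheaper by GBP 25945.65

Supplier A (FOB):
CIF value = FOB price + freight + insurance = 379333.53 + 5107.69 + 321.82 = 384763.04
Import duty = 384763.04 × 3% = 11542.89
Buyer bears (A): 5107.69 + 321.82 + 219.39 + 433.59 + 1430.86 = 7513.35
Landed cost (A) = invoice 379333.53 + 7513.35 + duty 11542.89 = 398389.77
Supplier B (FCA):
CIF value = FCA price + origin terminal + freight + insurance = 403623.56 + 899.92 + 5107.69 + 321.82 = 409952.99
Import duty = 409952.99 × 3% = 12298.59
Buyer bears (B): 899.92 + 5107.69 + 321.82 + 219.39 + 433.59 + 1430.86 = 8413.27
Landed cost (B) = invoice 403623.56 + 8413.27 + duty 12298.59 = 424335.42
Difference = |398389.77 − 424335.42| = 25945.65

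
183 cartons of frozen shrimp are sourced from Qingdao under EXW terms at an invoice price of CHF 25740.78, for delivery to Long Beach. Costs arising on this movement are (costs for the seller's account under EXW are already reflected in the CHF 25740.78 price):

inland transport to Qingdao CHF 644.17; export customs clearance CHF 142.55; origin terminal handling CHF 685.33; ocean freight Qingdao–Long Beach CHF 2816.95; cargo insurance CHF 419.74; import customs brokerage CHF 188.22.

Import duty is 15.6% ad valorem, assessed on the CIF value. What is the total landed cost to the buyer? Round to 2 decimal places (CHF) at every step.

EXW: the seller makes goods available at their premises; the buyer bears all onward costs.
CIF value = EXW price + inland to port + export clearance + origin terminal + freight + insurance = 25740.78 + 644.17 + 142.55 + 685.33 + 2816.95 + 419.74 = 30449.52
Import duty = 30449.52 × 15.6% = 4750.13
Buyer bears: inland to port 644.17 + export clearance 142.55 + origin terminal 685.33 + freight 2816.95 + insurance 419.74 + brokerage 188.22 + duty 4750.13 = 9647.09
Landed cost = invoice 25740.78 + 9647.09 = 35387.87

Total landed cost: CHF 35387.87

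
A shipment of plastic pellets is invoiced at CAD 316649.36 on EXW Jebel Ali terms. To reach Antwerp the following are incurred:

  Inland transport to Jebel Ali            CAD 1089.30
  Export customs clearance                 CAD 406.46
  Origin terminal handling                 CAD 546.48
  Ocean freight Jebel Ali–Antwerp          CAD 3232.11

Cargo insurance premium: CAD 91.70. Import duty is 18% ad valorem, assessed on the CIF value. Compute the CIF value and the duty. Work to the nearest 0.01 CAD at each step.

CIF value: CAD 322015.41; import duty: CAD 57962.77

CIF = EXW price + pre-shipment costs + freight + insurance
CIF = 316649.36 + 1089.30 + 406.46 + 546.48 + 3232.11 + 91.70 = 322015.41
Import duty = 322015.41 × 18% = 57962.77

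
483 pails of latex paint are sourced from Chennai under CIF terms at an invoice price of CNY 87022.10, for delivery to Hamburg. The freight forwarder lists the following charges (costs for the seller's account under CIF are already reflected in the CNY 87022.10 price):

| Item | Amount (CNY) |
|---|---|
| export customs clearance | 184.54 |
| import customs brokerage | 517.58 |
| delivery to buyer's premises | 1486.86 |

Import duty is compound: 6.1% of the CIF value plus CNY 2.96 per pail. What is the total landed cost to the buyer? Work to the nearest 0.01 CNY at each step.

Total landed cost: CNY 95764.57

CIF: the seller pays costs through ocean freight and marine insurance to the destination port.
Already in the invoice (seller's account under CIF): export clearance — exclude.
The CIF price already equals the CIF value: 87022.10
Ad valorem component: 87022.10 × 6.1% = 5308.35
Specific component: 483 × 2.96 = 1429.68
Import duty = 5308.35 + 1429.68 = 6738.03
Buyer bears: brokerage 517.58 + delivery 1486.86 + duty 6738.03 = 8742.47
Landed cost = invoice 87022.10 + 8742.47 = 95764.57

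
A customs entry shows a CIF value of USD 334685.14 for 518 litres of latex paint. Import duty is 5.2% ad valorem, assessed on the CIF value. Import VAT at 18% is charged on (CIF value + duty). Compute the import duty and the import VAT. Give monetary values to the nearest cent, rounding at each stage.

Import duty = 334685.14 × 5.2% = 17403.63
VAT base = CIF + duty = 334685.14 + 17403.63 = 352088.77
Import VAT = 352088.77 × 18% = 63375.98

Import duty: USD 17403.63; import VAT: USD 63375.98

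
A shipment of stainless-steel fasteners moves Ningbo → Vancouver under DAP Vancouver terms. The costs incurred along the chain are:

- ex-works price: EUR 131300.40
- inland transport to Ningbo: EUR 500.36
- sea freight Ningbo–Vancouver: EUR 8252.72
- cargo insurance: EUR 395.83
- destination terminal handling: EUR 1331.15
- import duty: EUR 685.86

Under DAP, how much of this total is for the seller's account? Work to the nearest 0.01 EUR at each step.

DAP: the seller bears all costs to the named destination except import duty and clearance.
Seller's account: goods 131300.40 + inland to port 500.36 + freight 8252.72 + insurance 395.83 + destination terminal 1331.15 = 141780.46
Buyer's account: duty 685.86 = 685.86

Seller's account: EUR 141780.46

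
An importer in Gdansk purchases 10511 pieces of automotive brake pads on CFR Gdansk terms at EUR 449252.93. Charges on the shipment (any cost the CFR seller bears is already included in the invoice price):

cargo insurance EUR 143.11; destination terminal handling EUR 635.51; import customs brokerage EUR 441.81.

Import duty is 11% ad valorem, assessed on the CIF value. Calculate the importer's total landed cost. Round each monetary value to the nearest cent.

CFR: the seller pays costs through ocean freight to the destination port, but not insurance.
CIF value = CFR price + insurance = 449252.93 + 143.11 = 449396.04
Import duty = 449396.04 × 11% = 49433.56
Buyer bears: insurance 143.11 + destination terminal 635.51 + brokerage 441.81 + duty 49433.56 = 50653.99
Landed cost = invoice 449252.93 + 50653.99 = 499906.92

Total landed cost: EUR 499906.92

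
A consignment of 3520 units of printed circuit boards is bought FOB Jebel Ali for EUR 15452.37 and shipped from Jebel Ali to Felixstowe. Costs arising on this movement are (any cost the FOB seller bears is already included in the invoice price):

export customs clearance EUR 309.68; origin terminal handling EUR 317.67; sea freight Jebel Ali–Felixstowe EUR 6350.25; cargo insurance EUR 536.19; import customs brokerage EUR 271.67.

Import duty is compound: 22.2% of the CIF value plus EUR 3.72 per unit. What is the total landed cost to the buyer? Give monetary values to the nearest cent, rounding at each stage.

FOB: the seller bears costs until goods are on board at the origin port; the buyer bears freight, insurance and all costs thereafter.
Already in the invoice (seller's account under FOB): export clearance, origin terminal — exclude.
CIF value = FOB price + freight + insurance = 15452.37 + 6350.25 + 536.19 = 22338.81
Ad valorem component: 22338.81 × 22.2% = 4959.22
Specific component: 3520 × 3.72 = 13094.40
Import duty = 4959.22 + 13094.40 = 18053.62
Buyer bears: freight 6350.25 + insurance 536.19 + brokerage 271.67 + duty 18053.62 = 25211.73
Landed cost = invoice 15452.37 + 25211.73 = 40664.10

Total landed cost: EUR 40664.10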